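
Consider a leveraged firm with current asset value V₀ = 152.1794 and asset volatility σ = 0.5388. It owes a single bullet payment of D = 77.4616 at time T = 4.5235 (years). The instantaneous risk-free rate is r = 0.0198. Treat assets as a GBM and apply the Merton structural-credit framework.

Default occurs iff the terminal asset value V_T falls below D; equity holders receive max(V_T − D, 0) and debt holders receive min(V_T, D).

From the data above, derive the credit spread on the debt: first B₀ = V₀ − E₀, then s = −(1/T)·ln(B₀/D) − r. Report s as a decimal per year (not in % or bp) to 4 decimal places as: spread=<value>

With assets at 152.1794 and a single debt payment of 77.4616 at 4.5235 years:
d₁ = [ln(V₀/D) + (r + σ²/2)T] / (σ√T)
   = [ln(152.1794/77.4616) + (0.0198 + 0.5·0.5388²)·4.5235] / (0.5388·√4.5235)
   = [0.675278 + 0.746164] / 1.145948 = 1.240407
d₂ = d₁ − σ√T = 1.240407 − 1.145948 = 0.094459
N(d₁) = 0.892587,  N(d₂) = 0.537628,  e^(−rT) = 0.914329
E₀ = V₀·N(d₁) − D·e^(−rT)·N(d₂)
   = 152.1794·0.892587 − 77.4616·0.914329·0.537628 = 97.755763
B₀ = V₀ − E₀ = 152.1794 − 97.755763 = 54.423637
spread = −(1/T)·ln(B₀/D) − r = −(1/4.5235)·ln(54.423637/77.4616) − 0.0198 = 0.05823333

spread=0.0582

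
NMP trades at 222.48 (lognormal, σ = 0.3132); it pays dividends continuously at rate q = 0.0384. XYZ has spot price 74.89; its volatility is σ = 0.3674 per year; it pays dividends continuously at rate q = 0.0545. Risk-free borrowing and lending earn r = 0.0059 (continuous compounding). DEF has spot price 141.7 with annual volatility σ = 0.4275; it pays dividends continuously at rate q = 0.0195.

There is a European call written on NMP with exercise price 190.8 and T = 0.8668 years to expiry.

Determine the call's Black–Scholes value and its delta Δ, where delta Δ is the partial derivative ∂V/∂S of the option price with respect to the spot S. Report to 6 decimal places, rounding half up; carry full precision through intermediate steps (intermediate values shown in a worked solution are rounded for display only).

σ√T = 0.3132·√0.8668 = 0.291596
d₁ = (ln(S/K) + (r−q+σ²/2)T) / (σ√T) = (ln(222.48/190.8) + (0.0059−0.0384+0.3132²/2)·0.8668) / 0.291596 = (0.153611 + 0.014343) / 0.291596 = 0.575984
d₂ = d₁ − σ√T = 0.575984 − 0.291596 = 0.284388
e^{−rT} = 0.994899
e^{−qT} = 0.967263
N(d₁) = 0.717687,  N(d₂) = 0.611944
Call price V = S·e^{−qT}·N(d₁) − K·e^{−rT}·N(d₂) = 154.443813 − 116.163238 = 38.280574
Δ = e^{−qT}·N(d₁) = 0.694192

price = 38.280574
Δ = 0.694192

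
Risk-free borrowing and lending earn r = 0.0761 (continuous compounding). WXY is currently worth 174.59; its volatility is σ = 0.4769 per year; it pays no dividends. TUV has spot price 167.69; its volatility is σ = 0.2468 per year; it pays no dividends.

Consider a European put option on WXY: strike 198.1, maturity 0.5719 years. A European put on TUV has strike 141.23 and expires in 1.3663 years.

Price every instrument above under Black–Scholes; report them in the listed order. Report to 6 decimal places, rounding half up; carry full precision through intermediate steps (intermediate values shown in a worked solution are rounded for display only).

[WXY put K=198.1]
σ√T = 0.4769·√0.5719 = 0.360651
d₁ = (ln(S/K) + (r+σ²/2)T) / (σ√T) = (ln(174.59/198.1) + (0.0761+0.4769²/2)·0.5719) / 0.360651 = (-0.126332 + 0.108556) / 0.360651 = -0.049287
d₂ = d₁ − σ√T = -0.049287 − 0.360651 = -0.409938
e^{−rT} = 0.957412
N(−d₁) = 0.519655,  N(−d₂) = 0.659074
price = K·e^{−rT}·N(−d₂) − S·N(−d₁) = 125.002202 − 90.726504 = 34.275697
[TUV put K=141.23]
σ√T = 0.2468·√1.3663 = 0.288482
d₁ = (ln(S/K) + (r+σ²/2)T) / (σ√T) = (ln(167.69/141.23) + (0.0761+0.2468²/2)·1.3663) / 0.288482 = (0.171727 + 0.145586) / 0.288482 = 1.099944
d₂ = d₁ − σ√T = 1.099944 − 0.288482 = 0.811462
e^{−rT} = 0.901247
N(−d₁) = 0.135678,  N(−d₂) = 0.208550
price = K·e^{−rT}·N(−d₂) − S·N(−d₁) = 26.544935 − 22.751904 = 3.793032

price(WXY put K=198.1) = 34.275697
price(TUV put K=141.23) = 3.793032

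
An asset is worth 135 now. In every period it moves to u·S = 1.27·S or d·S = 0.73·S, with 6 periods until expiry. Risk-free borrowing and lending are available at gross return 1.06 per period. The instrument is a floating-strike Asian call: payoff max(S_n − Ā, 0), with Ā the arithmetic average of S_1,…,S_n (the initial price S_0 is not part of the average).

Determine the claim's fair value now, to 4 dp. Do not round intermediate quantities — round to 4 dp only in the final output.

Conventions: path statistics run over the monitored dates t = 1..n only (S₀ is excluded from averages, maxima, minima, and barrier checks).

price = 26.7589

Set p* = 0.6111 (from d < R < u); the path-dependent value is the discounted p*-expectation over all price paths.
Enumerate all 2^6 = 64 price paths (U = up ×1.27, D = down ×0.73); each path with k up-moves has probability p*^k·(1−p*)^(6−k).
DDDDDD: Ā=51.6272, payoff=0.0000, prob=0.003459
UDDDDD: Ā=89.8171, payoff=0.0000, prob=0.005436
DUDDDD: Ā=77.6671, payoff=0.0000, prob=0.005436
UUDDDD: Ā=135.1195, payoff=0.0000, prob=0.008542
DDUDDD: Ā=68.7976, payoff=0.0000, prob=0.005436
UDUDDD: Ā=119.6890, payoff=0.0000, prob=0.008542
DUUDDD: Ā=107.5390, payoff=0.0000, prob=0.008542
UUUDDD: Ā=187.0884, payoff=0.0000, prob=0.013423
DDDUDD: Ā=62.3229, payoff=0.0000, prob=0.005436
UDDUDD: Ā=108.4248, payoff=0.0000, prob=0.008542
DUDUDD: Ā=96.2748, payoff=0.0000, prob=0.008542
UUDUDD: Ā=167.4917, payoff=0.0000, prob=0.013423
DDUUDD: Ā=87.4053, payoff=0.0000, prob=0.008542
UDUUDD: Ā=152.0612, payoff=0.0000, prob=0.013423
DUUUDD: Ā=139.9112, payoff=0.0000, prob=0.013423
UUUUDD: Ā=243.4072, payoff=0.0000, prob=0.021093
DDDDUD: Ā=57.5963, payoff=0.0000, prob=0.005436
UDDDUD: Ā=100.2018, payoff=0.0000, prob=0.008542
DUDDUD: Ā=88.0518, payoff=0.0000, prob=0.008542
UUDDUD: Ā=153.1861, payoff=0.0000, prob=0.013423
DDUDUD: Ā=79.1823, payoff=0.0000, prob=0.008542
UDUDUD: Ā=137.7556, payoff=0.0000, prob=0.013423
DUUDUD: Ā=125.6056, payoff=0.0000, prob=0.013423
UUUDUD: Ā=218.5193, payoff=0.0000, prob=0.021093
DDDUUD: Ā=72.7076, payoff=0.0000, prob=0.008542
UDDUUD: Ā=126.4913, payoff=0.0000, prob=0.013423
DUDUUD: Ā=114.3413, payoff=0.0000, prob=0.013423
UUDUUD: Ā=198.9226, payoff=0.0000, prob=0.021093
DDUUUD: Ā=105.4718, payoff=2.1037, prob=0.013423
UDUUUD: Ā=183.4921, payoff=3.6599, prob=0.021093
DUUUUD: Ā=171.3421, payoff=15.8099, prob=0.021093
UUUUUD: Ā=298.0883, payoff=27.5049, prob=0.033146
DDDDDU: Ā=54.1459, payoff=0.0000, prob=0.005436
UDDDDU: Ā=94.1991, payoff=0.0000, prob=0.008542
DUDDDU: Ā=82.0491, payoff=0.0000, prob=0.008542
UUDDDU: Ā=142.7430, payoff=0.0000, prob=0.013423
DDUDDU: Ā=73.1796, payoff=0.0000, prob=0.008542
UDUDDU: Ā=127.3125, payoff=0.0000, prob=0.013423
DUUDDU: Ā=115.1625, payoff=0.0000, prob=0.013423
UUUDDU: Ā=200.3512, payoff=0.0000, prob=0.021093
DDDUDU: Ā=66.7049, payoff=0.0000, prob=0.008542
UDDUDU: Ā=116.0482, payoff=0.0000, prob=0.013423
DUDUDU: Ā=103.8982, payoff=3.6773, prob=0.013423
UUDUDU: Ā=180.7544, payoff=6.3975, prob=0.021093
DDUUDU: Ā=95.0287, payoff=12.5468, prob=0.013423
UDUUDU: Ā=165.3239, payoff=21.8280, prob=0.021093
DUUUDU: Ā=153.1739, payoff=33.9780, prob=0.021093
UUUUDU: Ā=266.4807, payoff=59.1124, prob=0.033146
DDDDUU: Ā=61.9783, payoff=0.0000, prob=0.008542
UDDDUU: Ā=107.8253, payoff=0.0000, prob=0.013423
DUDDUU: Ā=95.6753, payoff=11.9002, prob=0.013423
UUDDUU: Ā=166.4488, payoff=20.7031, prob=0.021093
DDUDUU: Ā=86.8058, payoff=20.7697, prob=0.013423
UDUDUU: Ā=151.0183, payoff=36.1336, prob=0.021093
DUUDUU: Ā=138.8683, payoff=48.2836, prob=0.021093
UUUDUU: Ā=241.5928, payoff=84.0003, prob=0.033146
DDDUUU: Ā=80.3311, payoff=27.2445, prob=0.013423
UDDUUU: Ā=139.7541, payoff=47.3979, prob=0.021093
DUDUUU: Ā=127.6041, payoff=59.5479, prob=0.021093
UUDUUU: Ā=221.9961, payoff=103.5970, prob=0.033146
DDUUUU: Ā=118.7346, payoff=68.4174, prob=0.021093
UDUUUU: Ā=206.5656, payoff=119.0275, prob=0.033146
DUUUUU: Ā=194.4156, payoff=131.1775, prob=0.033146
UUUUUU: Ā=338.2299, payoff=228.2130, prob=0.052086
Price = Σ prob·payoff / R^6 = 37.958005 / 1.418519 = 26.7589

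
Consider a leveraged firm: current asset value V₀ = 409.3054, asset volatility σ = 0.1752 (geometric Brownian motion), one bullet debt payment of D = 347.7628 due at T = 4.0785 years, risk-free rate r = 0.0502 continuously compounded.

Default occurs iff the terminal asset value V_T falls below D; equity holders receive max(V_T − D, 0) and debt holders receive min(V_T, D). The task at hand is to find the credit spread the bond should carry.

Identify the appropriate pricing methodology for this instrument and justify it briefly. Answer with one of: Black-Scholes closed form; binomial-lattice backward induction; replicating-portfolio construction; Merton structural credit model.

framework: Merton structural credit model

Key observation: with the firm-asset dynamics (V₀ = 409.3054) and a single zero-coupon liability of face 347.7628 given, debt value, spread, and default probability all derive from the option view of the balance sheet.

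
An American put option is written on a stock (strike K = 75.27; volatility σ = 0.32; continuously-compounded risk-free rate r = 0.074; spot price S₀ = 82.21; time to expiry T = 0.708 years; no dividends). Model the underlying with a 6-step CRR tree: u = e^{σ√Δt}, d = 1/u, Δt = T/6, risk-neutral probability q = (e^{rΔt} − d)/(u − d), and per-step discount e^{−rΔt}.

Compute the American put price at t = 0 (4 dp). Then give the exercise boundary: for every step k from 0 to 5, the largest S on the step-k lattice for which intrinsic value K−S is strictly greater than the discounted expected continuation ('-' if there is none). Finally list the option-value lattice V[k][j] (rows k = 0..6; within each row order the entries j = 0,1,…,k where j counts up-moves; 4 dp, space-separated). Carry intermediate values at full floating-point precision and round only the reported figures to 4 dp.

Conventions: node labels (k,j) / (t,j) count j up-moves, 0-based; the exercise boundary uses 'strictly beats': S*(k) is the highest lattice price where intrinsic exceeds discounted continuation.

price = 4.3459
boundary = - - - 59.1163 52.9624 59.1163
tree:
4.3459
6.9811 1.9121
10.8454 3.4228 0.5070
16.1537 5.9787 1.0488 0.0000
22.3076 10.0884 2.1697 0.0000 0.0000
27.8208 16.1537 4.4883 0.0000 0.0000 0.0000
32.7602 22.3076 9.2848 0.0000 0.0000 0.0000 0.0000

Δt=0.11800, u=1.11619, d=0.89590, q=0.51236, disc=e^(-rΔt)=0.99131
k=6 terminal: V=max(K-S,0) → 32.7602 22.3076 9.2848 0.0000 0.0000 0.0000 0.0000
k=5: j=0 S=47.4492 intr=27.8208 cont=27.1664 V=27.8208[EX]; j=1 S=59.1163 intr=16.1537 cont=15.4993 V=16.1537[EX]; j=2 S=73.6522 intr=1.6178 cont=4.4883 V=4.4883[hold]; j=3 S=91.7622 intr=0.0000 cont=0.0000 V=0.0000[hold]; j=4 S=114.3253 intr=0.0000 cont=0.0000 V=0.0000[hold]; j=5 S=142.4363 intr=0.0000 cont=0.0000 V=0.0000[hold]  S*(5)=59.1163
k=4: j=0 S=52.9624 intr=22.3076 cont=21.6532 V=22.3076[EX]; j=1 S=65.9852 intr=9.2848 cont=10.0884 V=10.0884[hold]; j=2 S=82.2100 intr=0.0000 cont=2.1697 V=2.1697[hold]; j=3 S=102.4243 intr=0.0000 cont=0.0000 V=0.0000[hold]; j=4 S=127.6091 intr=0.0000 cont=0.0000 V=0.0000[hold]  S*(4)=52.9624
k=3: j=0 S=59.1163 intr=16.1537 cont=15.9075 V=16.1537[EX]; j=1 S=73.6522 intr=1.6178 cont=5.9787 V=5.9787[hold]; j=2 S=91.7622 intr=0.0000 cont=1.0488 V=1.0488[hold]; j=3 S=114.3253 intr=0.0000 cont=0.0000 V=0.0000[hold]  S*(3)=59.1163
k=2: j=0 S=65.9852 intr=9.2848 cont=10.8454 V=10.8454[hold]; j=1 S=82.2100 intr=0.0000 cont=3.4228 V=3.4228[hold]; j=2 S=102.4243 intr=0.0000 cont=0.5070 V=0.5070[hold]  S*(2)=-
k=1: j=0 S=73.6522 intr=1.6178 cont=6.9811 V=6.9811[hold]; j=1 S=91.7622 intr=0.0000 cont=1.9121 V=1.9121[hold]  S*(1)=-
k=0: j=0 S=82.2100 intr=0.0000 cont=4.3459 V=4.3459[hold]  S*(0)=-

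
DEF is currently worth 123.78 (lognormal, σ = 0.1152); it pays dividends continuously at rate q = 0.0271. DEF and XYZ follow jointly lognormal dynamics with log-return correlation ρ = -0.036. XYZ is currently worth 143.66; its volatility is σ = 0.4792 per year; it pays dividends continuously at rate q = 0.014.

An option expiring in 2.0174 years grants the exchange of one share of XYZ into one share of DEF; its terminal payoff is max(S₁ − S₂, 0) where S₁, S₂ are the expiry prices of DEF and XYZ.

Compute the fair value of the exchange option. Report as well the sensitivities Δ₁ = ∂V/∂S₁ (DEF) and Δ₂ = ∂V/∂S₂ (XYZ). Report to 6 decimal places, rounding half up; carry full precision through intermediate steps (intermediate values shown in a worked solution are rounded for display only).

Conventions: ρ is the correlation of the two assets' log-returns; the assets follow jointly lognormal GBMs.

σ_eff = √(σ₁² + σ₂² − 2ρσ₁σ₂) = √(0.1152² + 0.4792² − 2·-0.036·0.1152·0.4792) = 0.496869
d₁ = (ln(S₁/S₂) + (q₂ − q₁ + σ_eff²/2)T) / (σ_eff√T) = (ln(123.78/143.66) + (0.014 − 0.0271 + 0.123439)·2.0174) / 0.705728 = 0.104367
d₂ = d₁ − σ_eff√T = 0.104367 − 0.705728 = -0.601361
N(d₁) = 0.541561,  N(d₂) = 0.273800
V = S₁·e^{−q₁T}·N(d₁) − S₂·e^{−q₂T}·N(d₂) = 63.467915 − 38.238665 = 25.229250
Key observation: no risk-free rate is needed — with the second asset as numeraire the exchange option is a call on the ratio S₁/S₂, and r cancels out of the value.
Δ₁ = e^{−q₁T}·N(d₁) = 0.512748;  Δ₂ = −e^{−q₂T}·N(d₂) = -0.266175

exchange price = 25.229250
Δ1 = 0.512748
Δ2 = -0.266175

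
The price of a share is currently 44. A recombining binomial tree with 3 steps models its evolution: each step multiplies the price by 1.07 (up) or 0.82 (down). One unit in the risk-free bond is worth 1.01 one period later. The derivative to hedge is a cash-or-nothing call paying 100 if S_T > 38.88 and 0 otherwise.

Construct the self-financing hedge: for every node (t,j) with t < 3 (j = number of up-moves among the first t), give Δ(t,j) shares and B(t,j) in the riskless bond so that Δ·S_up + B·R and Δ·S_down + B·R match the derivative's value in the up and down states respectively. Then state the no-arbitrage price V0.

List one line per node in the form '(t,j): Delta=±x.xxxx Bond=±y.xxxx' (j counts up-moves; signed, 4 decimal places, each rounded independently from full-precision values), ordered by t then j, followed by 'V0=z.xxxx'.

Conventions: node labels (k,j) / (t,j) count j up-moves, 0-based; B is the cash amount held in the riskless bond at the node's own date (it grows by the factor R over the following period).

Risk-neutral probability p* = (R−d)/(u−d) = (1.01−0.82)/(1.07−0.82) = 0.7600.
Payoffs at expiry: V(3,0)=0.0000, V(3,1)=0.0000, V(3,2)=100.0000, V(3,3)=100.0000
  t=2,j=0: stock 29.5856 → up 31.6566 (V=0.0000), down 24.2602 (V=0.0000). Price 0.0000; hedge Δ=0.0000, bond B=0.0000.
  t=2,j=1: stock 38.6056 → up 41.3080 (V=100.0000), down 31.6566 (V=0.0000). Price 75.2475; hedge Δ=10.3612, bond B=-324.7525.
  t=2,j=2: stock 50.3756 → up 53.9019 (V=100.0000), down 41.3080 (V=100.0000). Price 99.0099; hedge Δ=0.0000, bond B=99.0099.
  t=1,j=0: stock 36.0800 → up 38.6056 (V=75.2475), down 29.5856 (V=0.0000). Price 56.6219; hedge Δ=8.3423, bond B=-244.3682.
  t=1,j=1: stock 47.0800 → up 50.3756 (V=99.0099), down 38.6056 (V=75.2475). Price 92.3831; hedge Δ=2.0189, bond B=-2.6664.
  t=0,j=0: stock 44.0000 → up 47.0800 (V=92.3831), down 36.0800 (V=56.6219). Price 82.9707; hedge Δ=3.2510, bond B=-60.0741.
As a check, the time-0 holding Δ(0,0)·S0 + B(0,0) comes to 82.9707 — exactly V0.

(0,0): Delta=3.2510 Bond=-60.0741
(1,0): Delta=8.3423 Bond=-244.3682
(1,1): Delta=2.0189 Bond=-2.6664
(2,0): Delta=0.0000 Bond=0.0000
(2,1): Delta=10.3612 Bond=-324.7525
(2,2): Delta=0.0000 Bond=99.0099
V0=82.9707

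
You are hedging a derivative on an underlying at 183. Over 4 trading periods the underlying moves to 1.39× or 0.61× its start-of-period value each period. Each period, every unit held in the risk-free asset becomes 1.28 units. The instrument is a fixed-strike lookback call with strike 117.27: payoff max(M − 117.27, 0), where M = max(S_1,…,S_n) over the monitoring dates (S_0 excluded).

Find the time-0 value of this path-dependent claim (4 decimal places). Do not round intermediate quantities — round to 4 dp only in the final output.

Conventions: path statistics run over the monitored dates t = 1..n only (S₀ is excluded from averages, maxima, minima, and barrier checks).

No-arbitrage gives p* = (R−d)/(u−d) = 0.8590: enumerate every path, weight its payoff by its p*-probability, and discount by R^4.
Enumerate all 2^4 = 16 price paths (U = up ×1.39, D = down ×0.61); each path with k up-moves has probability p*^k·(1−p*)^(4−k).
DDDD: M=111.6300, payoff=0.0000, prob=0.000396
UDDD: M=254.3700, payoff=137.1000, prob=0.002409
DUDD: M=155.1657, payoff=37.8957, prob=0.002409
UUDD: M=353.5743, payoff=236.3043, prob=0.014674
DDUD: M=111.6300, payoff=0.0000, prob=0.002409
UDUD: M=254.3700, payoff=137.1000, prob=0.014674
DUUD: M=215.6803, payoff=98.4103, prob=0.014674
UUUD: M=491.4683, payoff=374.1983, prob=0.089380
DDDU: M=111.6300, payoff=0.0000, prob=0.002409
UDDU: M=254.3700, payoff=137.1000, prob=0.014674
DUDU: M=155.1657, payoff=37.8957, prob=0.014674
UUDU: M=353.5743, payoff=236.3043, prob=0.089380
DDUU: M=131.5650, payoff=14.2950, prob=0.014674
UDUU: M=299.7956, payoff=182.5256, prob=0.089380
DUUU: M=299.7956, payoff=182.5256, prob=0.089380
UUUU: M=683.1409, payoff=565.8709, prob=0.544403
Price = Σ prob·payoff / R^4 = 405.379535 / 2.684355 = 151.0156

price = 151.0156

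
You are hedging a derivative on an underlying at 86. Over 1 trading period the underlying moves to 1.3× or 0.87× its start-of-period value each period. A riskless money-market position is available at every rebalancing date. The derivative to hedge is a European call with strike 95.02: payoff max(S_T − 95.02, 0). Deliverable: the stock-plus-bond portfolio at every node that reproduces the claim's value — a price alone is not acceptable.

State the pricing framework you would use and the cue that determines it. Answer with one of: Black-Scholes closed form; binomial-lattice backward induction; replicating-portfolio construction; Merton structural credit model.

framework: replicating-portfolio construction

Key observation: since the answer must list Δ and B at each node of the 1.3/0.87 lattice on 86, the replicating-portfolio method — solving the two-state system at every node — is the one that applies.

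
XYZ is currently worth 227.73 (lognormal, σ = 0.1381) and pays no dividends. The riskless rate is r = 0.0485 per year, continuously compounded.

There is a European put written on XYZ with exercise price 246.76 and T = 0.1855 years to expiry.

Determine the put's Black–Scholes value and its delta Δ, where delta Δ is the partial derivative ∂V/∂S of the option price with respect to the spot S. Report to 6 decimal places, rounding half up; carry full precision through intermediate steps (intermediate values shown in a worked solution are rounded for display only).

price = 17.610332
Δ = -0.878658

σ√T = 0.1381·√0.1855 = 0.059479
d₁ = (ln(S/K) + (r+σ²/2)T) / (σ√T) = (ln(227.73/246.76) + (0.0485+0.1381²/2)·0.1855) / 0.059479 = (-0.080255 + 0.010766) / 0.059479 = -1.168304
d₂ = d₁ − σ√T = -1.168304 − 0.059479 = -1.227783
e^{−rT} = 0.991044
N(−d₁) = 0.878658,  N(−d₂) = 0.890236
Put price V = K·e^{−rT}·N(−d₂) − S·N(−d₁) = 217.707081 − 200.096749 = 17.610332
Δ = −N(−d₁) = -0.878658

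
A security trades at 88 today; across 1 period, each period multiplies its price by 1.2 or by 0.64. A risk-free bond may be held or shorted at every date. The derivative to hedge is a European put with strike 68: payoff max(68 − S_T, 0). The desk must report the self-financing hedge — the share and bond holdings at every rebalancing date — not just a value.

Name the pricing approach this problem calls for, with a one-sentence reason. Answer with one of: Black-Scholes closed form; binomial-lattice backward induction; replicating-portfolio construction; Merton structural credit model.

framework: replicating-portfolio construction

Key observation: the task asks for the hedge itself — share and bond holdings at every node of the 1-period tree on spot 88 with factors 1.2/0.64 — which is exactly what the replicating-portfolio construction produces.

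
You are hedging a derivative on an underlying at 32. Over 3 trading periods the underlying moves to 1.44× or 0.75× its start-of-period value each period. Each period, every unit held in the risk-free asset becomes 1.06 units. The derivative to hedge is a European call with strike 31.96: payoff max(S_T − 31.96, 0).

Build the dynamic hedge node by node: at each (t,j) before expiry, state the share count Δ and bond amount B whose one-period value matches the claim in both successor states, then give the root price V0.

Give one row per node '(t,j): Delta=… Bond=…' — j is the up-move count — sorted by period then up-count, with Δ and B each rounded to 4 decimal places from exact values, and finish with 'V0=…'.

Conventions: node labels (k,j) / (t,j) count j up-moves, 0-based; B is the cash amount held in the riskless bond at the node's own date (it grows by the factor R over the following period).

Since d<R<u, set p* = (R−d)/(u−d) = 0.4493; price each node as the discounted p*-expectation of its children.
Terminal payoffs: V(3,0)=0.0000, V(3,1)=0.0000, V(3,2)=17.8064, V(3,3)=63.5915
Node (2,0) S=18.0000: V=(p*·0.0000+(1−p*)·0.0000)/1.06=0.0000; Δ=(0.0000−0.0000)/(25.9200−13.5000)=0.0000; B=V−Δ·S=0.0000
Node (2,1) S=34.5600: V=(p*·17.8064+(1−p*)·0.0000)/1.06=7.5471; Δ=(17.8064−0.0000)/(49.7664−25.9200)=0.7467; B=V−Δ·S=-18.2592
Node (2,2) S=66.3552: V=(p*·63.5915+(1−p*)·17.8064)/1.06=36.2043; Δ=(63.5915−17.8064)/(95.5515−49.7664)=1.0000; B=V−Δ·S=-30.1509
Node (1,0) S=24.0000: V=(p*·7.5471+(1−p*)·0.0000)/1.06=3.1988; Δ=(7.5471−0.0000)/(34.5600−18.0000)=0.4557; B=V−Δ·S=-7.7391
Node (1,1) S=46.0800: V=(p*·36.2043+(1−p*)·7.5471)/1.06=19.2661; Δ=(36.2043−7.5471)/(66.3552−34.5600)=0.9013; B=V−Δ·S=-22.2659
Node (0,0) S=32.0000: V=(p*·19.2661+(1−p*)·3.1988)/1.06=9.8278; Δ=(19.2661−3.1988)/(46.0800−24.0000)=0.7277; B=V−Δ·S=-13.4581
Check: Δ(0,0)·S0 + B(0,0) = 9.8278 = V0.

(0,0): Delta=0.7277 Bond=-13.4581
(1,0): Delta=0.4557 Bond=-7.7391
(1,1): Delta=0.9013 Bond=-22.2659
(2,0): Delta=0.0000 Bond=0.0000
(2,1): Delta=0.7467 Bond=-18.2592
(2,2): Delta=1.0000 Bond=-30.1509
V0=9.8278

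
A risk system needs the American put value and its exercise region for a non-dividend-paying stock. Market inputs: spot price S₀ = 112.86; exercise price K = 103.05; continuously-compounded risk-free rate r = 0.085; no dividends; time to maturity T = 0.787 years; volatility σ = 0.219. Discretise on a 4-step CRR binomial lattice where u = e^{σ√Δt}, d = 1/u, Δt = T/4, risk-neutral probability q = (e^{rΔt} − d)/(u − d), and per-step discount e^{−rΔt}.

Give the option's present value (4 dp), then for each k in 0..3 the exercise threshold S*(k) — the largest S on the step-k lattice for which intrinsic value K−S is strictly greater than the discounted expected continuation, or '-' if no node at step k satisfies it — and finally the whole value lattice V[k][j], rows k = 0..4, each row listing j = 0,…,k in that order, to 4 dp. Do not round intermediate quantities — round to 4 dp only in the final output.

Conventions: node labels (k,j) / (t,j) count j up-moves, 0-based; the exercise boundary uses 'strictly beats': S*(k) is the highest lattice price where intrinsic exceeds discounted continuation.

Δt=0.19675  u=1.10202  d=0.90743  q=0.56240  discount=0.98342
step 4 (expiry): payoffs max(K−S,0) = 26.5275 10.1181 0.0000 0.0000 0.0000
step 3: (k=3,j=0): S=84.3290, K−S=18.7210, hold=17.0119 ⇒ V=18.7210 exercise | (k=3,j=1): S=102.4124, K−S=0.6376, hold=4.3543 ⇒ V=4.3543 continue | (k=3,j=2): S=124.3735, K−S=0.0000, hold=0.0000 ⇒ V=0.0000 continue | (k=3,j=3): S=151.0439, K−S=0.0000, hold=0.0000 ⇒ V=0.0000 continue  boundary S*=84.3290
step 2: (k=2,j=0): S=92.9319, K−S=10.1181, hold=10.4646 ⇒ V=10.4646 continue | (k=2,j=1): S=112.8600, K−S=0.0000, hold=1.8738 ⇒ V=1.8738 continue | (k=2,j=2): S=137.0615, K−S=0.0000, hold=0.0000 ⇒ V=0.0000 continue  boundary S*=-
step 1: (k=1,j=0): S=102.4124, K−S=0.6376, hold=5.5397 ⇒ V=5.5397 continue | (k=1,j=1): S=124.3735, K−S=0.0000, hold=0.8064 ⇒ V=0.8064 continue  boundary S*=-
step 0: (k=0,j=0): S=112.8600, K−S=0.0000, hold=2.8300 ⇒ V=2.8300 continue  boundary S*=-

price = 2.8300
boundary = - - - 84.3290
tree:
2.8300
5.5397 0.8064
10.4646 1.8738 0.0000
18.7210 4.3543 0.0000 0.0000
26.5275 10.1181 0.0000 0.0000 0.0000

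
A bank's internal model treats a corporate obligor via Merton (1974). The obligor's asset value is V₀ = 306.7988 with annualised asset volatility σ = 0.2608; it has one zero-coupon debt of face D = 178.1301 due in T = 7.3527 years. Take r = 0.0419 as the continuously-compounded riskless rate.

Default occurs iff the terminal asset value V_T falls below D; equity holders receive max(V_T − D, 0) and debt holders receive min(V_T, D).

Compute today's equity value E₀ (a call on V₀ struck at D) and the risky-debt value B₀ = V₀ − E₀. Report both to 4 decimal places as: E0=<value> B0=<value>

Equity is a call on the firm's assets struck at D = 178.1301:
d₁ = [ln(V₀/D) + (r + σ²/2)T] / (σ√T)
   = [ln(306.7988/178.1301) + (0.0419 + 0.5·0.2608²)·7.3527] / (0.2608·√7.3527)
   = [0.543678 + 0.558131] / 0.707182 = 1.558028
d₂ = d₁ − σ√T = 1.558028 − 0.707182 = 0.850847
N(d₁) = 0.940387,  N(d₂) = 0.802573,  e^(−rT) = 0.734858
E₀ = V₀·N(d₁) − D·e^(−rT)·N(d₂)
   = 306.7988·0.940387 − 178.1301·0.734858·0.802573 = 183.452502
B₀ = V₀ − E₀ = 306.7988 − 183.452502 = 123.346298

E0=183.4525 B0=123.3463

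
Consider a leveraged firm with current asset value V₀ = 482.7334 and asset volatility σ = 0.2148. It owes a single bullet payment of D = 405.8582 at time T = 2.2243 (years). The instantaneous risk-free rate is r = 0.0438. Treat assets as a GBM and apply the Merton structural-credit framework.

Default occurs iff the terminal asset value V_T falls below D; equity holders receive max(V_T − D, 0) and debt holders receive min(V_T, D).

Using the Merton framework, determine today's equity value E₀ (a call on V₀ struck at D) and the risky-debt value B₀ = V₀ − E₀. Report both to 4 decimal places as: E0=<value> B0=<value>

With assets at 482.7334 and a single debt payment of 405.8582 at 2.2243 years:
d₁ = [ln(V₀/D) + (r + σ²/2)T] / (σ√T)
   = [ln(482.7334/405.8582) + (0.0438 + 0.5·0.2148²)·2.2243] / (0.2148·√2.2243)
   = [0.173461 + 0.148738] / 0.320355 = 1.005756
d₂ = d₁ − σ√T = 1.005756 − 0.320355 = 0.685401
N(d₁) = 0.842734,  N(d₂) = 0.753455,  e^(−rT) = 0.907171
E₀ = V₀·N(d₁) − D·e^(−rT)·N(d₂)
   = 482.7334·0.842734 − 405.8582·0.907171·0.753455 = 129.406583
B₀ = V₀ − E₀ = 482.7334 − 129.406583 = 353.326817

E0=129.4066 B0=353.3268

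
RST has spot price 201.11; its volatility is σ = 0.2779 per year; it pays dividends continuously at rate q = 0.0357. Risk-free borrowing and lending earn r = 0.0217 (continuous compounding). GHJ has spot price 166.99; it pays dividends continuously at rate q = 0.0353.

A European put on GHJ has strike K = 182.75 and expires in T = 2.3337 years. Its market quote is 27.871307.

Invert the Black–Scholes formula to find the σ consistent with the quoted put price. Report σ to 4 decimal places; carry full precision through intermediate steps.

sigma = 0.1605

At σ = 0.1605 the Black–Scholes value reproduces the quote:
σ√T = 0.1605·√2.3337 = 0.245187
d₁ = (ln(S/K) + (r−q+σ²/2)T) / (σ√T) = (ln(166.99/182.75) + (0.0217−0.0353+0.1605²/2)·2.3337) / 0.245187 = (-0.090185 − 0.001680) / 0.245187 = -0.374674
d₂ = d₁ − σ√T = -0.374674 − 0.245187 = -0.619861
e^{−rT} = 0.950620
e^{−qT} = 0.920922
N(−d₁) = 0.646048,  N(−d₂) = 0.732325
V = K·e^{−rT}·N(−d₂) − S·e^{−qT}·N(−d₁) = 127.223744 − 99.352436 = 27.871307 (equal to the quote); since ∂V/∂σ > 0 for all σ, the implied volatility is unique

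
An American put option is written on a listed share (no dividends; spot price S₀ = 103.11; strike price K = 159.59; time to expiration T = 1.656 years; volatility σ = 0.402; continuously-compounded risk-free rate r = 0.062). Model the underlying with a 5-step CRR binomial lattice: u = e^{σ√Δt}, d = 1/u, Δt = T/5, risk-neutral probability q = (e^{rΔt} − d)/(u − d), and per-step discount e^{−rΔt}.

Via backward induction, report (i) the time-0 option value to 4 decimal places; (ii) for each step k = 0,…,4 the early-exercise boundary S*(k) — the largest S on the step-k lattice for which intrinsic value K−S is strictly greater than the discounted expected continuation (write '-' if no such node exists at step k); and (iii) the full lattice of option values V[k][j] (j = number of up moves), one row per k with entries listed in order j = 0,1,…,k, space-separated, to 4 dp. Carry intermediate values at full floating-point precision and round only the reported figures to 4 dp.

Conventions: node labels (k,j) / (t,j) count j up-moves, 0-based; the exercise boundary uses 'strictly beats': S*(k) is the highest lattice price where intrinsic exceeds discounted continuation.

price = 57.5142
boundary = - 81.8138 103.1100 81.8138 103.1100
tree:
57.5142
77.7762 38.6092
94.6740 56.4800 21.4191
108.0817 77.7762 35.5001 7.4907
118.7201 94.6740 56.4800 14.9005 0.0000
127.1614 108.0817 77.7762 29.6403 0.0000 0.0000

Δt=0.33120  u=1.26030  d=0.79346  q=0.48686  discount=0.97967
step 5 (expiry): payoffs max(K−S,0) = 127.1614 108.0817 77.7762 29.6403 0.0000 0.0000
step 4: (k=4,j=0): S=40.8699, K−S=118.7201, hold=115.4765 ⇒ V=118.7201 exercise | (k=4,j=1): S=64.9160, K−S=94.6740, hold=91.4303 ⇒ V=94.6740 exercise | (k=4,j=2): S=103.1100, K−S=56.4800, hold=53.2363 ⇒ V=56.4800 exercise | (k=4,j=3): S=163.7758, K−S=0.0000, hold=14.9005 ⇒ V=14.9005 continue | (k=4,j=4): S=260.1348, K−S=0.0000, hold=0.0000 ⇒ V=0.0000 continue  boundary S*=103.1100
step 3: (k=3,j=0): S=51.5083, K−S=108.0817, hold=104.8380 ⇒ V=108.0817 exercise | (k=3,j=1): S=81.8138, K−S=77.7762, hold=74.5326 ⇒ V=77.7762 exercise | (k=3,j=2): S=129.9497, K−S=29.6403, hold=35.5001 ⇒ V=35.5001 continue | (k=3,j=3): S=206.4068, K−S=0.0000, hold=7.4907 ⇒ V=7.4907 continue  boundary S*=81.8138
step 2: (k=2,j=0): S=64.9160, K−S=94.6740, hold=91.4303 ⇒ V=94.6740 exercise | (k=2,j=1): S=103.1100, K−S=56.4800, hold=56.0312 ⇒ V=56.4800 exercise | (k=2,j=2): S=163.7758, K−S=0.0000, hold=21.4191 ⇒ V=21.4191 continue  boundary S*=103.1100
step 1: (k=1,j=0): S=81.8138, K−S=77.7762, hold=74.5326 ⇒ V=77.7762 exercise | (k=1,j=1): S=129.9497, K−S=29.6403, hold=38.6092 ⇒ V=38.6092 continue  boundary S*=81.8138
step 0: (k=0,j=0): S=103.1100, K−S=56.4800, hold=57.5142 ⇒ V=57.5142 continue  boundary S*=-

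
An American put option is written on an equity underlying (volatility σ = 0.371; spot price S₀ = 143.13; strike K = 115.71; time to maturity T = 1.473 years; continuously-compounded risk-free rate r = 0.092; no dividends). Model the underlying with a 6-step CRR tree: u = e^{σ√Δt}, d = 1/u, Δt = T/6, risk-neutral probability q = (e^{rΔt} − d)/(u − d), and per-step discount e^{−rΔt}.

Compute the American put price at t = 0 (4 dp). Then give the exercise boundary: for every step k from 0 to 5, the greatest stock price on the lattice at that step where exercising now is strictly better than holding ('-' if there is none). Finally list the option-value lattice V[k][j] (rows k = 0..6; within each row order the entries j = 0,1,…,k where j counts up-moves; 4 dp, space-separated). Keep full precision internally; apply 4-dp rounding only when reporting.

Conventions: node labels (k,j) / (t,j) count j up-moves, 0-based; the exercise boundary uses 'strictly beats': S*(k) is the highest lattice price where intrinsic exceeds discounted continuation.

params: Δt=0.24550 u=1.20180 d=0.83208 q=0.51596 e^(-rΔt)=0.97767
t_6 payoffs: 68.2059 47.0984 16.6122 0.0000 0.0000 0.0000 0.0000
t_5: node(5,0) S=57.0906 payoff=58.6194 vs cont=56.0353 → 58.6194 [stop]  node(5,1) S=82.4576 payoff=33.2524 vs cont=30.6682 → 33.2524 [stop]  node(5,2) S=119.0961 payoff=0.0000 vs cont=7.8614 → 7.8614 [wait]  node(5,3) S=172.0141 payoff=0.0000 vs cont=0.0000 → 0.0000 [wait]  node(5,4) S=248.4451 payoff=0.0000 vs cont=0.0000 → 0.0000 [wait]  node(5,5) S=358.8369 payoff=0.0000 vs cont=0.0000 → 0.0000 [wait]  ⇒ S*(5)=82.4576
t_4: node(4,0) S=68.6116 payoff=47.0984 vs cont=44.5143 → 47.0984 [stop]  node(4,1) S=99.0978 payoff=16.6122 vs cont=19.7017 → 19.7017 [wait]  node(4,2) S=143.1300 payoff=0.0000 vs cont=3.7203 → 3.7203 [wait]  node(4,3) S=206.7270 payoff=0.0000 vs cont=0.0000 → 0.0000 [wait]  node(4,4) S=298.5821 payoff=0.0000 vs cont=0.0000 → 0.0000 [wait]  ⇒ S*(4)=68.6116
t_3: node(3,0) S=82.4576 payoff=33.2524 vs cont=32.2267 → 33.2524 [stop]  node(3,1) S=119.0961 payoff=0.0000 vs cont=11.2001 → 11.2001 [wait]  node(3,2) S=172.0141 payoff=0.0000 vs cont=1.7606 → 1.7606 [wait]  node(3,3) S=248.4451 payoff=0.0000 vs cont=0.0000 → 0.0000 [wait]  ⇒ S*(3)=82.4576
t_2: node(2,0) S=99.0978 payoff=16.6122 vs cont=21.3858 → 21.3858 [wait]  node(2,1) S=143.1300 payoff=0.0000 vs cont=6.1883 → 6.1883 [wait]  node(2,2) S=206.7270 payoff=0.0000 vs cont=0.8332 → 0.8332 [wait]  ⇒ S*(2)=-
t_1: node(1,0) S=119.0961 payoff=0.0000 vs cont=13.2421 → 13.2421 [wait]  node(1,1) S=172.0141 payoff=0.0000 vs cont=3.3488 → 3.3488 [wait]  ⇒ S*(1)=-
t_0: node(0,0) S=143.1300 payoff=0.0000 vs cont=7.9558 → 7.9558 [wait]  ⇒ S*(0)=-

price = 7.9558
boundary = - - - 82.4576 68.6116 82.4576
tree:
7.9558
13.2421 3.3488
21.3858 6.1883 0.8332
33.2524 11.2001 1.7606 0.0000
47.0984 19.7017 3.7203 0.0000 0.0000
58.6194 33.2524 7.8614 0.0000 0.0000 0.0000
68.2059 47.0984 16.6122 0.0000 0.0000 0.0000 0.0000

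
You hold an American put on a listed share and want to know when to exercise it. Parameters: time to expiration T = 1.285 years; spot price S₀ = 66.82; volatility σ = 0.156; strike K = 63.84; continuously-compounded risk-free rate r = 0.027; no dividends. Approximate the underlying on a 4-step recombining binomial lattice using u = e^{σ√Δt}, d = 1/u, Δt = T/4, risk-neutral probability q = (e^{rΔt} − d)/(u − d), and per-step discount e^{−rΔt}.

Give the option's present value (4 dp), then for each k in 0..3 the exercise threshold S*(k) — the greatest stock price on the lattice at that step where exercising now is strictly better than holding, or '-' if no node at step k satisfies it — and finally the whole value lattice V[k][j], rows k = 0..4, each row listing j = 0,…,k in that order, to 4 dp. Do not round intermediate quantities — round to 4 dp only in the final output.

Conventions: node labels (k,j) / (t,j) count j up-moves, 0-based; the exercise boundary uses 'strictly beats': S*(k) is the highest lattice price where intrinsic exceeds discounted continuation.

params: Δt=0.32125 u=1.09245 d=0.91538 q=0.52711 e^(-rΔt)=0.99136
t_4 payoffs: 16.9255 7.8505 0.0000 0.0000 0.0000
t_3: node(3,0) S=51.2515 payoff=12.5885 vs cont=12.0372 → 12.5885 [stop]  node(3,1) S=61.1655 payoff=2.6745 vs cont=3.6804 → 3.6804 [wait]  node(3,2) S=72.9972 payoff=0.0000 vs cont=0.0000 → 0.0000 [wait]  node(3,3) S=87.1177 payoff=0.0000 vs cont=0.0000 → 0.0000 [wait]  ⇒ S*(3)=51.2515
t_2: node(2,0) S=55.9895 payoff=7.8505 vs cont=7.8248 → 7.8505 [stop]  node(2,1) S=66.8200 payoff=0.0000 vs cont=1.7254 → 1.7254 [wait]  node(2,2) S=79.7455 payoff=0.0000 vs cont=0.0000 → 0.0000 [wait]  ⇒ S*(2)=55.9895
t_1: node(1,0) S=61.1655 payoff=2.6745 vs cont=4.5820 → 4.5820 [wait]  node(1,1) S=72.9972 payoff=0.0000 vs cont=0.8089 → 0.8089 [wait]  ⇒ S*(1)=-
t_0: node(0,0) S=66.8200 payoff=0.0000 vs cont=2.5708 → 2.5708 [wait]  ⇒ S*(0)=-

price = 2.5708
boundary = - - 55.9895 51.2515
tree:
2.5708
4.5820 0.8089
7.8505 1.7254 0.0000
12.5885 3.6804 0.0000 0.0000
16.9255 7.8505 0.0000 0.0000 0.0000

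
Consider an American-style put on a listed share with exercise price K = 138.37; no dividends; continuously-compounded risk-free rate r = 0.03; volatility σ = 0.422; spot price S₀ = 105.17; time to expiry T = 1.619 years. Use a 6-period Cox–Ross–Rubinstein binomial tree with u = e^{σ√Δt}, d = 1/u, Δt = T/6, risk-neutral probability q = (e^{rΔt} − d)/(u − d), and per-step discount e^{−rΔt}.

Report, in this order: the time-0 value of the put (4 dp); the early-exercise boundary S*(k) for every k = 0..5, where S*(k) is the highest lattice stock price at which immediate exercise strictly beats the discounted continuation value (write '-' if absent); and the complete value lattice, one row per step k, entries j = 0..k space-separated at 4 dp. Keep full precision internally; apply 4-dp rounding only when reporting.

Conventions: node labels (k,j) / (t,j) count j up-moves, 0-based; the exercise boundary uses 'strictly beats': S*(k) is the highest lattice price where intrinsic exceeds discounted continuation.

params: Δt=0.26983 u=1.24509 d=0.80315 q=0.46381 e^(-rΔt)=0.99194
t_6 payoffs: 110.1419 94.6092 70.5296 33.2000 0.0000 0.0000 0.0000
t_5: node(5,0) S=35.1466 payoff=103.2234 vs cont=102.1078 → 103.2234 [stop]  node(5,1) S=54.4862 payoff=83.8838 vs cont=82.7682 → 83.8838 [stop]  node(5,2) S=84.4676 payoff=53.9024 vs cont=52.7868 → 53.9024 [stop]  node(5,3) S=130.9464 payoff=7.4236 vs cont=17.6581 → 17.6581 [wait]  node(5,4) S=203.0004 payoff=0.0000 vs cont=0.0000 → 0.0000 [wait]  node(5,5) S=314.7025 payoff=0.0000 vs cont=0.0000 → 0.0000 [wait]  ⇒ S*(5)=84.4676
t_4: node(4,0) S=43.7608 payoff=94.6092 vs cont=93.4936 → 94.6092 [stop]  node(4,1) S=67.8404 payoff=70.5296 vs cont=69.4140 → 70.5296 [stop]  node(4,2) S=105.1700 payoff=33.2000 vs cont=36.7930 → 36.7930 [wait]  node(4,3) S=163.0404 payoff=0.0000 vs cont=9.3918 → 9.3918 [wait]  node(4,4) S=252.7543 payoff=0.0000 vs cont=0.0000 → 0.0000 [wait]  ⇒ S*(4)=67.8404
t_3: node(3,0) S=54.4862 payoff=83.8838 vs cont=82.7682 → 83.8838 [stop]  node(3,1) S=84.4676 payoff=53.9024 vs cont=54.4398 → 54.4398 [wait]  node(3,2) S=130.9464 payoff=7.4236 vs cont=23.8899 → 23.8899 [wait]  node(3,3) S=203.0004 payoff=0.0000 vs cont=4.9952 → 4.9952 [wait]  ⇒ S*(3)=54.4862
t_2: node(2,0) S=67.8404 payoff=70.5296 vs cont=69.6612 → 70.5296 [stop]  node(2,1) S=105.1700 payoff=33.2000 vs cont=39.9459 → 39.9459 [wait]  node(2,2) S=163.0404 payoff=0.0000 vs cont=15.0045 → 15.0045 [wait]  ⇒ S*(2)=67.8404
t_1: node(1,0) S=84.4676 payoff=53.9024 vs cont=55.8904 → 55.8904 [wait]  node(1,1) S=130.9464 payoff=7.4236 vs cont=28.1491 → 28.1491 [wait]  ⇒ S*(1)=-
t_0: node(0,0) S=105.1700 payoff=33.2000 vs cont=42.6769 → 42.6769 [wait]  ⇒ S*(0)=-

price = 42.6769
boundary = - - 67.8404 54.4862 67.8404 84.4676
tree:
42.6769
55.8904 28.1491
70.5296 39.9459 15.0045
83.8838 54.4398 23.8899 4.9952
94.6092 70.5296 36.7930 9.3918 0.0000
103.2234 83.8838 53.9024 17.6581 0.0000 0.0000
110.1419 94.6092 70.5296 33.2000 0.0000 0.0000 0.0000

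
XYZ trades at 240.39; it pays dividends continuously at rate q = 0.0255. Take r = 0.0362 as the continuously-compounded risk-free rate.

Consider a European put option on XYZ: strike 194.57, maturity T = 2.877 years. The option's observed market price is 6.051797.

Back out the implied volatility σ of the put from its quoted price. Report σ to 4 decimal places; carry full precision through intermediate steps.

sigma = 0.1668

At σ = 0.1668 the Black–Scholes value reproduces the quote:
σ√T = 0.1668·√2.877 = 0.282922
d₁ = (ln(S/K) + (r−q+σ²/2)T) / (σ√T) = (ln(240.39/194.57) + (0.0362−0.0255+0.1668²/2)·2.877) / 0.282922 = (0.211471 + 0.070806) / 0.282922 = 0.997721
d₂ = d₁ − σ√T = 0.997721 − 0.282922 = 0.714800
e^{−rT} = 0.901092
e^{−qT} = 0.929263
N(−d₁) = 0.159207,  N(−d₂) = 0.237366
V = K·e^{−rT}·N(−d₂) − S·e^{−qT}·N(−d₁) = 41.616399 − 35.564602 = 6.051797 (the observed quote) — the price is monotone increasing in volatility, hence this σ is the only solution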